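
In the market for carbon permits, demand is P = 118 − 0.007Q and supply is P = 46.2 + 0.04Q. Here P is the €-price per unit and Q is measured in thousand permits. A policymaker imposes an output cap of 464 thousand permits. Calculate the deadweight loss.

Competitive equilibrium: 118 − 0.007Q = 46.2 + 0.04Q → Q* = 1527.65957, P* = 107.30638.
At Q = 464: demand price = 118 − 0.007·464 = 114.752; supply price = 46.2 + 0.04·464 = 64.76.
ΔQ = 1527.65957 − 464 = 1063.65957; wedge = 114.752 − 64.76 = 49.992.
The triangle = ½ × 1063.65957 × 49.992 = €26587.23 thousand.

€26587.23 thousand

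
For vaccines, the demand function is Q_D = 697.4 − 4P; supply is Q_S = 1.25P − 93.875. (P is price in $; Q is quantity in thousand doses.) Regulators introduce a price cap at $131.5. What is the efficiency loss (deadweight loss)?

$303 thousand

In inverse form: demand P = 174.35 − 0.25Q, supply P = 75.1 + 0.8Q.
Competitive equilibrium: 174.35 − 0.25Q = 75.1 + 0.8Q → Q* = 94.5238, P* = 150.719.
At the ceiling P = 131.5, quantity supplied = (131.5 − 75.1)/0.8 = 70.5.
Willingness to pay at Q' = 70.5: 174.35 − 0.25·70.5 = 156.725.
ΔQ = 94.5238 − 70.5 = 24.0238; wedge = 156.725 − 131.5 = 25.225.
Deadweight loss = ½ × 24.0238 × 25.225 = $303 thousand.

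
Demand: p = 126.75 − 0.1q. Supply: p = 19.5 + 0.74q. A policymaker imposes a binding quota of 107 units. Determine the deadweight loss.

Competitive equilibrium: 126.75 − 0.1q = 19.5 + 0.74q → q* = 127.6786, p* = 113.9821.
At q = 107: demand price = 126.75 − 0.1·107 = 116.05; supply price = 19.5 + 0.74·107 = 98.68.
Δq = 127.6786 − 107 = 20.6786; wedge = 116.05 − 98.68 = 17.37.
Deadweight loss = ½ × 20.6786 × 17.37 = 179.59.

179.59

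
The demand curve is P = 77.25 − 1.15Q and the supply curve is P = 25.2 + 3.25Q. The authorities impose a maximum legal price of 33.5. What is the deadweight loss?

Competitive equilibrium: 77.25 − 1.15Q = 25.2 + 3.25Q → Q* = 11.82955, P* = 63.64602.
At the ceiling P = 33.5, quantity supplied = (33.5 − 25.2)/3.25 = 2.55385.
Willingness to pay at Q' = 2.55385: 77.25 − 1.15·2.55385 = 74.31307.
ΔQ = 11.82955 − 2.55385 = 9.2757; wedge = 74.31307 − 33.5 = 40.81307.
The triangle = ½ × 9.2757 × 40.81307 = 189.28.

189.28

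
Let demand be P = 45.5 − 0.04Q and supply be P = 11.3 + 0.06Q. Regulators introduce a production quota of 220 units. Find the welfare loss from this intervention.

744.20

Competitive equilibrium: 45.5 − 0.04Q = 11.3 + 0.06Q → Q* = 342, P* = 31.82.
At Q = 220: demand price = 45.5 − 0.04·220 = 36.7; supply price = 11.3 + 0.06·220 = 24.5.
ΔQ = 342 − 220 = 122; wedge = 36.7 − 24.5 = 12.2.
Deadweight loss = ½ × 122 × 12.2 = 744.20.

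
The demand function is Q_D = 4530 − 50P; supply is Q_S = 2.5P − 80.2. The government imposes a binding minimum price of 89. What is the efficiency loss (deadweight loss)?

739.29

In inverse form: demand P = 90.6 − 0.02Q, supply P = 32.08 + 0.4Q.
Competitive equilibrium: 90.6 − 0.02Q = 32.08 + 0.4Q → Q* = 139.3333, P* = 87.8133.
At the floor P = 89, quantity demanded = (90.6 − 89)/0.02 = 80.
Sellers' marginal cost at Q' = 80: 32.08 + 0.4·80 = 64.08.
ΔQ = 139.3333 − 80 = 59.3333; wedge = 89 − 64.08 = 24.92.
The triangle = ½ × 59.3333 × 24.92 = 739.29.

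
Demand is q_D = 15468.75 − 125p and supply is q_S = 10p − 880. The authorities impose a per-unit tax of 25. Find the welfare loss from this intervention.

2893.52

In inverse form: demand p = 123.75 − 0.008q, supply p = 88 + 0.1q.
Competitive equilibrium: 123.75 − 0.008q = 88 + 0.1q → q* = 331.0185, p* = 121.1019.
With the tax, the buyer price exceeds the seller price by 25: (123.75 − 0.008q) − (88 + 0.1q) = 25 → q' = 99.537.
Δq = 331.0185 − 99.537 = 231.4815; the wedge equals the tax, 25.
Deadweight loss = ½ × 231.4815 × 25 = 2893.52.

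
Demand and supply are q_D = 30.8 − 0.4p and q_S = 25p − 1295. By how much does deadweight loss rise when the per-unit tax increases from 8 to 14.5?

In inverse form: demand p = 77 − 2.5q, supply p = 51.8 + 0.04q.
Competitive equilibrium: 77 − 2.5q = 51.8 + 0.04q → q* = 9.9213, p* = 52.1969.
For a per-unit tax t: Δq = t/2.54, so DWL = ½·t·(t/2.54) = t²/5.08.
At t = 8: DWL = 12.598. At t = 14.5: DWL = 41.388.
Increase = 41.388 − 12.598 = 28.79.

28.79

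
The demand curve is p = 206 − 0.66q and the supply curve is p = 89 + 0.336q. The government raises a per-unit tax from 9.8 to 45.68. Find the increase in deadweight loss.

Competitive equilibrium: 206 − 0.66q = 89 + 0.336q → q* = 117.4699, p* = 128.4699.
For a per-unit tax t: Δq = t/0.996, so DWL = ½·t·(t/0.996) = t²/1.992.
At t = 9.8: DWL = 48.213. At t = 45.68: DWL = 1047.521.
Increase = 1047.521 − 48.213 = 999.31.

999.31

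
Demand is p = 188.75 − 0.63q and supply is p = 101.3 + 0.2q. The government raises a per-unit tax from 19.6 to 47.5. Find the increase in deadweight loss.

1127.77

Competitive equilibrium: 188.75 − 0.63q = 101.3 + 0.2q → q* = 105.3614, p* = 122.3723.
For a per-unit tax t: Δq = t/0.83, so DWL = ½·t·(t/0.83) = t²/1.66.
At t = 19.6: DWL = 231.422. At t = 47.5: DWL = 1359.187.
Increase = 1359.187 − 231.422 = 1127.77.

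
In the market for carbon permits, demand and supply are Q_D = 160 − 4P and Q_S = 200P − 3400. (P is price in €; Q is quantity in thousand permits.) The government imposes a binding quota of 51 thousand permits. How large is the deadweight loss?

In inverse form: demand P = 40 − 0.25Q, supply P = 17 + 0.005Q.
Competitive equilibrium: 40 − 0.25Q = 17 + 0.005Q → Q* = 90.1961, P* = 17.451.
At Q = 51: demand price = 40 − 0.25·51 = 27.25; supply price = 17 + 0.005·51 = 17.255.
ΔQ = 90.1961 − 51 = 39.1961; wedge = 27.25 − 17.255 = 9.995.
Welfare loss = ½ × 39.1961 × 9.995 = €195.88 thousand.

€195.88 thousand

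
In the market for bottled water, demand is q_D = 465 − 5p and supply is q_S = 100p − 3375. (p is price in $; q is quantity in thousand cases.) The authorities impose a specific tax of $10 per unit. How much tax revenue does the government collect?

In inverse form: demand p = 93 − 0.2q, supply p = 33.75 + 0.01q.
Competitive equilibrium: 93 − 0.2q = 33.75 + 0.01q → q* = 282.1429, p* = 36.5714.
With the tax, the buyer price exceeds the seller price by 10: (93 − 0.2q) − (33.75 + 0.01q) = 10 → q' = 234.5238.
Tax revenue = 10 × 234.5238 = $2345.24 thousand.

$2345.24 thousand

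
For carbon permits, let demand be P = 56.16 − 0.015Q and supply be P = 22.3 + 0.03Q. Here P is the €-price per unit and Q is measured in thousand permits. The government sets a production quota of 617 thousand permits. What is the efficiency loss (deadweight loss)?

Competitive equilibrium: 56.16 − 0.015Q = 22.3 + 0.03Q → Q* = 752.4444, P* = 44.8733.
At Q = 617: demand price = 56.16 − 0.015·617 = 46.905; supply price = 22.3 + 0.03·617 = 40.81.
ΔQ = 752.4444 − 617 = 135.4444; wedge = 46.905 − 40.81 = 6.095.
Welfare loss = ½ × 135.4444 × 6.095 = €412.77 thousand.

€412.77 thousand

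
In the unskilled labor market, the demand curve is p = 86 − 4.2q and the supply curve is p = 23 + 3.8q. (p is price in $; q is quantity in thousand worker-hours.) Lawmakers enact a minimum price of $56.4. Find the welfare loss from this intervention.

Competitive equilibrium: 86 − 4.2q = 23 + 3.8q → q* = 7.875, p* = 52.925.
At the floor p = 56.4, quantity demanded = (86 − 56.4)/4.2 = 7.0476.
Sellers' marginal cost at q' = 7.0476: 23 + 3.8·7.0476 = 49.7809.
Δq = 7.875 − 7.0476 = 0.8274; wedge = 56.4 − 49.7809 = 6.6191.
DWL = ½ × 0.8274 × 6.6191 = $2.74 thousand.

$2.74 thousand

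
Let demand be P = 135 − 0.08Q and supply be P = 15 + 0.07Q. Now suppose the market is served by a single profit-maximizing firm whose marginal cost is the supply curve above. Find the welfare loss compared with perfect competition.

Competitive equilibrium: 135 − 0.08Q = 15 + 0.07Q → Q* = 800, P* = 71.
Marginal revenue: MR = 135 − 0.16Q. Set MR = MC: 135 − 0.16Q = 15 + 0.07Q → Q_m = 521.73913.
Price P_m = 135 − 0.08·521.73913 = 93.26087; MC(Q_m) = 15 + 0.07·521.73913 = 51.52174.
Competitive Q* = 800, so ΔQ = 278.26087; wedge = 93.26087 − 51.52174 = 41.73913.
Deadweight loss = ½ × 278.26087 × 41.73913 = 5807.18.

5807.18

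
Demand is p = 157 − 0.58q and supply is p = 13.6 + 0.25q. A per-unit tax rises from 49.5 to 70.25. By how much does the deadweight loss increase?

Competitive equilibrium: 157 − 0.58q = 13.6 + 0.25q → q* = 172.7711, p* = 56.7928.
For a per-unit tax t: Δq = t/0.83, so DWL = ½·t·(t/0.83) = t²/1.66.
At t = 49.5: DWL = 1476.054. At t = 70.25: DWL = 2972.929.
Increase = 2972.929 − 1476.054 = 1496.875.

1496.875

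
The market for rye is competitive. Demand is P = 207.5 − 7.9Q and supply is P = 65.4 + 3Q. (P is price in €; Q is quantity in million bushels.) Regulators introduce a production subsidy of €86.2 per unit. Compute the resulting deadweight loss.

Competitive equilibrium: 207.5 − 7.9Q = 65.4 + 3Q → Q* = 13.0367, P* = 104.5101.
The subsidy lowers effective supply by 86.2: P = 3Q − 20.8.
New quantity: 207.5 − 7.9Q = 3Q − 20.8 → Q' = 20.945.
Overproduction ΔQ = 20.945 − 13.0367 = 7.9083; wedge = subsidy = 86.2.
Deadweight loss = ½ × 7.9083 × 86.2 = €340.85 million.

€340.85 million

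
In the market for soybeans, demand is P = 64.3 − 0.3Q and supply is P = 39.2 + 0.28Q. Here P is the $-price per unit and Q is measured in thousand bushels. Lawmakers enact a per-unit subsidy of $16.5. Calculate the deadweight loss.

$234.70 thousand

Competitive equilibrium: 64.3 − 0.3Q = 39.2 + 0.28Q → Q* = 43.2759, P* = 51.3172.
The subsidy lowers effective supply by 16.5: P = 22.7 + 0.28Q.
New quantity: 64.3 − 0.3Q = 22.7 + 0.28Q → Q' = 71.7241.
Overproduction ΔQ = 71.7241 − 43.2759 = 28.4482; wedge = subsidy = 16.5.
Deadweight loss = ½ × 28.4482 × 16.5 = $234.70 thousand.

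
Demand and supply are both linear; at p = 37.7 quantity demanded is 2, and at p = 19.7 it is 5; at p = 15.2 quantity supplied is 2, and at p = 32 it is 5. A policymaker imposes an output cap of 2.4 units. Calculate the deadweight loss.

13.75

Demand slope = (19.7 − 37.7)/(5 − 2) = −6, so p = 49.7 − 6q.
Supply slope = (32 − 15.2)/(5 − 2) = 5.6, so p = 4 + 5.6q.
Competitive equilibrium: 49.7 − 6q = 4 + 5.6q → q* = 3.9397, p* = 26.0621.
At q = 2.4: demand price = 49.7 − 6·2.4 = 35.3; supply price = 4 + 5.6·2.4 = 17.44.
Δq = 3.9397 − 2.4 = 1.5397; wedge = 35.3 − 17.44 = 17.86.
DWL = ½ × 1.5397 × 17.86 = 13.75.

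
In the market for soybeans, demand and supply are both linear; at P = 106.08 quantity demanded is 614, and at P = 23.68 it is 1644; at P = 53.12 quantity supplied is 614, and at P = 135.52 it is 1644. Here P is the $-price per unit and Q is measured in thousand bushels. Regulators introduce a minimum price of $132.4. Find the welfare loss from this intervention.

Demand slope = (23.68 − 106.08)/(1644 − 614) = −0.08, so P = 155.2 − 0.08Q.
Supply slope = (135.52 − 53.12)/(1644 − 614) = 0.08, so P = 4 + 0.08Q.
Competitive equilibrium: 155.2 − 0.08Q = 4 + 0.08Q → Q* = 945, P* = 79.6.
At the floor P = 132.4, quantity demanded = (155.2 − 132.4)/0.08 = 285.
Sellers' marginal cost at Q' = 285: 4 + 0.08·285 = 26.8.
ΔQ = 945 − 285 = 660; wedge = 132.4 − 26.8 = 105.6.
Deadweight loss = ½ × 660 × 105.6 = $34848 thousand.

$34848 thousand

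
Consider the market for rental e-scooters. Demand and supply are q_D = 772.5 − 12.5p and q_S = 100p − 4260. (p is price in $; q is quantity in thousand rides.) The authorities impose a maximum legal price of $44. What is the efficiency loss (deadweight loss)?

In inverse form: demand p = 61.8 − 0.08q, supply p = 42.6 + 0.01q.
Competitive equilibrium: 61.8 − 0.08q = 42.6 + 0.01q → q* = 213.3333, p* = 44.7333.
At the ceiling p = 44, quantity supplied = (44 − 42.6)/0.01 = 140.
Willingness to pay at q' = 140: 61.8 − 0.08·140 = 50.6.
Δq = 213.3333 − 140 = 73.3333; wedge = 50.6 − 44 = 6.6.
Deadweight loss = ½ × 73.3333 × 6.6 = $242 thousand.

$242 thousand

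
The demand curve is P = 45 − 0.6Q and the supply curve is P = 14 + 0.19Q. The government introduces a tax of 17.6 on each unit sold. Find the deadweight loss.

196.05

Competitive equilibrium: 45 − 0.6Q = 14 + 0.19Q → Q* = 39.2405, P* = 21.4557.
With the tax, the buyer price exceeds the seller price by 17.6: (45 − 0.6Q) − (14 + 0.19Q) = 17.6 → Q' = 16.962.
ΔQ = 39.2405 − 16.962 = 22.2785; the wedge equals the tax, 17.6.
Deadweight loss = ½ × 22.2785 × 17.6 = 196.05.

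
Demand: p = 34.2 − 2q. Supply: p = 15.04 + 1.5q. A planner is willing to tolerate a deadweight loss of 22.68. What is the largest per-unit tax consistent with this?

Competitive equilibrium: 34.2 − 2q = 15.04 + 1.5q → q* = 5.4743, p* = 23.2514.
A tax t gives Δq = t/3.5 and wedge t, so DWL = t²/7.
t²/7 = 22.68 → t² = 158.76 → t = 12.6.

12.6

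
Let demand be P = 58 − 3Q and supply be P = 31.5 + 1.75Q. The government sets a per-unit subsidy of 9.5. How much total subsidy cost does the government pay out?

72

Competitive equilibrium: 58 − 3Q = 31.5 + 1.75Q → Q* = 5.5789, P* = 41.2632.
The subsidy lowers effective supply by 9.5: P = 22 + 1.75Q.
New quantity: 58 − 3Q = 22 + 1.75Q → Q' = 7.5789.
Total subsidy cost = 9.5 × 7.5789 = 72.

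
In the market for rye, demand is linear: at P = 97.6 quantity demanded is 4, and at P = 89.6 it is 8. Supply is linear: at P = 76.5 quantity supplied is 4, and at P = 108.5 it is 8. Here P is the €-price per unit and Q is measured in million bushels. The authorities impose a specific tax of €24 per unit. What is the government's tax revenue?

€89.04 million

Demand slope = (89.6 − 97.6)/(8 − 4) = −2, so P = 105.6 − 2Q.
Supply slope = (108.5 − 76.5)/(8 − 4) = 8, so P = 44.5 + 8Q.
Competitive equilibrium: 105.6 − 2Q = 44.5 + 8Q → Q* = 6.11, P* = 93.38.
With the tax, the buyer price exceeds the seller price by 24: (105.6 − 2Q) − (44.5 + 8Q) = 24 → Q' = 3.71.
Tax revenue = 24 × 3.71 = €89.04 million.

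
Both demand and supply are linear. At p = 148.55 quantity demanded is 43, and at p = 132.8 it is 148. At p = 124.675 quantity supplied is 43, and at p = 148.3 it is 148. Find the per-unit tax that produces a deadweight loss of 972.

27

Demand slope = (132.8 − 148.55)/(148 − 43) = −0.15, so p = 155 − 0.15q.
Supply slope = (148.3 − 124.675)/(148 − 43) = 0.225, so p = 115 + 0.225q.
Competitive equilibrium: 155 − 0.15q = 115 + 0.225q → q* = 106.6667, p* = 139.
A tax t gives Δq = t/0.375 and wedge t, so DWL = t²/0.75.
t²/0.75 = 972 → t² = 729 → t = 27.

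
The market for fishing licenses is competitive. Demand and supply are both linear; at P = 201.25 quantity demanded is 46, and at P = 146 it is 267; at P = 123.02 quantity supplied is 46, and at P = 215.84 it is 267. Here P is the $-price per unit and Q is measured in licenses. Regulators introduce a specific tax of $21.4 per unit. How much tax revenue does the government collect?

Demand slope = (146 − 201.25)/(267 − 46) = −0.25, so P = 212.75 − 0.25Q.
Supply slope = (215.84 − 123.02)/(267 − 46) = 0.42, so P = 103.7 + 0.42Q.
Competitive equilibrium: 212.75 − 0.25Q = 103.7 + 0.42Q → Q* = 162.7612, P* = 172.0597.
With the tax, the buyer price exceeds the seller price by 21.4: (212.75 − 0.25Q) − (103.7 + 0.42Q) = 21.4 → Q' = 130.8209.
Tax revenue = 21.4 × 130.8209 = $2799.57.

$2799.57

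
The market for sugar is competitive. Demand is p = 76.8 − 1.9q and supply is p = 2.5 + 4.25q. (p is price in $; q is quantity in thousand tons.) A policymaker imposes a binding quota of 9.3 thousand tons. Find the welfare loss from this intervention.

Competitive equilibrium: 76.8 − 1.9q = 2.5 + 4.25q → q* = 12.0813, p* = 53.8455.
At q = 9.3: demand price = 76.8 − 1.9·9.3 = 59.13; supply price = 2.5 + 4.25·9.3 = 42.025.
Δq = 12.0813 − 9.3 = 2.7813; wedge = 59.13 − 42.025 = 17.105.
The triangle = ½ × 2.7813 × 17.105 = $23.79 thousand.

$23.79 thousand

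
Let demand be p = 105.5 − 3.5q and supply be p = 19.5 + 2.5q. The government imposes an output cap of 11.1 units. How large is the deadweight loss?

31.36

Competitive equilibrium: 105.5 − 3.5q = 19.5 + 2.5q → q* = 14.3333, p* = 55.3333.
At q = 11.1: demand price = 105.5 − 3.5·11.1 = 66.65; supply price = 19.5 + 2.5·11.1 = 47.25.
Δq = 14.3333 − 11.1 = 3.2333; wedge = 66.65 − 47.25 = 19.4.
Welfare loss = ½ × 3.2333 × 19.4 = 31.36.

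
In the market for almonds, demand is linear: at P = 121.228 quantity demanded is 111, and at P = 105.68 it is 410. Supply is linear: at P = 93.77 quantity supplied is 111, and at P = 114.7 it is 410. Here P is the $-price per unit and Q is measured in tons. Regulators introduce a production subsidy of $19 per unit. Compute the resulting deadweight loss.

$1479.51

Demand slope = (105.68 − 121.228)/(410 − 111) = −0.052, so P = 127 − 0.052Q.
Supply slope = (114.7 − 93.77)/(410 − 111) = 0.07, so P = 86 + 0.07Q.
Competitive equilibrium: 127 − 0.052Q = 86 + 0.07Q → Q* = 336.0656, P* = 109.5246.
The subsidy lowers effective supply by 19: P = 67 + 0.07Q.
New quantity: 127 − 0.052Q = 67 + 0.07Q → Q' = 491.8033.
Overproduction ΔQ = 491.8033 − 336.0656 = 155.7377; wedge = subsidy = 19.
DWL = ½ × 155.7377 × 19 = $1479.51.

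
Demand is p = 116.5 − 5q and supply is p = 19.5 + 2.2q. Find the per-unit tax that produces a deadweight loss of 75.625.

Competitive equilibrium: 116.5 − 5q = 19.5 + 2.2q → q* = 13.4722, p* = 49.1389.
A tax t gives Δq = t/7.2 and wedge t, so DWL = t²/14.4.
t²/14.4 = 75.625 → t² = 1089 → t = 33.

33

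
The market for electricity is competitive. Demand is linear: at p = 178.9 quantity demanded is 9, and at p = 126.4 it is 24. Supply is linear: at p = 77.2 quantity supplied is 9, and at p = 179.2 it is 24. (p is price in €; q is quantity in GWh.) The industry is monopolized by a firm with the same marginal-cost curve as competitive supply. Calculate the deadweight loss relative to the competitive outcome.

Demand slope = (126.4 − 178.9)/(24 − 9) = −3.5, so p = 210.4 − 3.5q.
Supply slope = (179.2 − 77.2)/(24 − 9) = 6.8, so p = 16 + 6.8q.
Competitive equilibrium: 210.4 − 3.5q = 16 + 6.8q → q* = 18.87379, p* = 144.34175.
Marginal revenue: MR = 210.4 − 7q. Set MR = MC: 210.4 − 7q = 16 + 6.8q → q_m = 14.08696.
Price p_m = 210.4 − 3.5·14.08696 = 161.09564; MC(q_m) = 16 + 6.8·14.08696 = 111.79133.
Competitive q* = 18.87379, so Δq = 4.78683; wedge = 161.09564 − 111.79133 = 49.30431.
DWL = ½ × 4.78683 × 49.30431 = €118.01.

€118.01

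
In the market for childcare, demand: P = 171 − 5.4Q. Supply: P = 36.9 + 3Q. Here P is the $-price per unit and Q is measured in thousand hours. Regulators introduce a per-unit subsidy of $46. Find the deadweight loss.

Competitive equilibrium: 171 − 5.4Q = 36.9 + 3Q → Q* = 15.9643, P* = 84.7929.
The subsidy lowers effective supply by 46: P = 3Q − 9.1.
New quantity: 171 − 5.4Q = 3Q − 9.1 → Q' = 21.4405.
Overproduction ΔQ = 21.4405 − 15.9643 = 5.4762; wedge = subsidy = 46.
Welfare loss = ½ × 5.4762 × 46 = $125.95 thousand.

$125.95 thousand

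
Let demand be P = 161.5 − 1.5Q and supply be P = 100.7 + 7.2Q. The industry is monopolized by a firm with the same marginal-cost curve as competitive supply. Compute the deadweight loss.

4.59

Competitive equilibrium: 161.5 − 1.5Q = 100.7 + 7.2Q → Q* = 6.9885, P* = 151.0172.
Marginal revenue: MR = 161.5 − 3Q. Set MR = MC: 161.5 − 3Q = 100.7 + 7.2Q → Q_m = 5.9608.
Price P_m = 161.5 − 1.5·5.9608 = 152.5588; MC(Q_m) = 100.7 + 7.2·5.9608 = 143.6178.
Competitive Q* = 6.9885, so ΔQ = 1.0277; wedge = 152.5588 − 143.6178 = 8.941.
Deadweight loss = ½ × 1.0277 × 8.941 = 4.59.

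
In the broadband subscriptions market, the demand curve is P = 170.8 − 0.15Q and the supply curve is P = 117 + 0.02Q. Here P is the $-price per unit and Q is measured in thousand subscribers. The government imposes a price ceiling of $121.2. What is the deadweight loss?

$963.56 thousand

Competitive equilibrium: 170.8 − 0.15Q = 117 + 0.02Q → Q* = 316.4706, P* = 123.3294.
At the ceiling P = 121.2, quantity supplied = (121.2 − 117)/0.02 = 210.
Willingness to pay at Q' = 210: 170.8 − 0.15·210 = 139.3.
ΔQ = 316.4706 − 210 = 106.4706; wedge = 139.3 − 121.2 = 18.1.
Deadweight loss = ½ × 106.4706 × 18.1 = $963.56 thousand.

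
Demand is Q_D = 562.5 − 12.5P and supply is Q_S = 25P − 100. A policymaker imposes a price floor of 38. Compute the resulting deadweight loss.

In inverse form: demand P = 45 − 0.08Q, supply P = 4 + 0.04Q.
Competitive equilibrium: 45 − 0.08Q = 4 + 0.04Q → Q* = 341.6667, P* = 17.6667.
At the floor P = 38, quantity demanded = (45 − 38)/0.08 = 87.5.
Sellers' marginal cost at Q' = 87.5: 4 + 0.04·87.5 = 7.5.
ΔQ = 341.6667 − 87.5 = 254.1667; wedge = 38 − 7.5 = 30.5.
Deadweight loss = ½ × 254.1667 × 30.5 = 3876.04.

3876.04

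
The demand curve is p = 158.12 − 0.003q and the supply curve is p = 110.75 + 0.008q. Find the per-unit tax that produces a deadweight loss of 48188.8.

32.56

Competitive equilibrium: 158.12 − 0.003q = 110.75 + 0.008q → q* = 4306.3636, p* = 145.2009.
A tax t gives Δq = t/0.011 and wedge t, so DWL = t²/0.022.
t²/0.022 = 48188.8 → t² = 1060.1536 → t = 32.56.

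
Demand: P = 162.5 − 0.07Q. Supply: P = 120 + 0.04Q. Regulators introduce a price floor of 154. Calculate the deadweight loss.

Competitive equilibrium: 162.5 − 0.07Q = 120 + 0.04Q → Q* = 386.36364, P* = 135.45455.
At the floor P = 154, quantity demanded = (162.5 − 154)/0.07 = 121.42857.
Sellers' marginal cost at Q' = 121.42857: 120 + 0.04·121.42857 = 124.85714.
ΔQ = 386.36364 − 121.42857 = 264.93507; wedge = 154 − 124.85714 = 29.14286.
Welfare loss = ½ × 264.93507 × 29.14286 = 3860.48.

3860.48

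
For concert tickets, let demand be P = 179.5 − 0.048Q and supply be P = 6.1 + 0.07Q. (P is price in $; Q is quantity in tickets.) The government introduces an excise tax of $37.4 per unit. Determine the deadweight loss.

Competitive equilibrium: 179.5 − 0.048Q = 6.1 + 0.07Q → Q* = 1469.4915, P* = 108.9644.
With the tax, the buyer price exceeds the seller price by 37.4: (179.5 − 0.048Q) − (6.1 + 0.07Q) = 37.4 → Q' = 1152.5424.
ΔQ = 1469.4915 − 1152.5424 = 316.9491; the wedge equals the tax, 37.4.
The triangle = ½ × 316.9491 × 37.4 = $5926.95.

$5926.95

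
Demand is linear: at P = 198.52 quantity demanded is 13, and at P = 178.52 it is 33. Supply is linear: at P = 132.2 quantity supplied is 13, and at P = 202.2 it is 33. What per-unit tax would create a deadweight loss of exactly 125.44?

Demand slope = (178.52 − 198.52)/(33 − 13) = −1, so P = 211.52 − Q.
Supply slope = (202.2 − 132.2)/(33 − 13) = 3.5, so P = 86.7 + 3.5Q.
Competitive equilibrium: 211.52 − Q = 86.7 + 3.5Q → Q* = 27.7378, P* = 183.7822.
A tax t gives ΔQ = t/4.5 and wedge t, so DWL = t²/9.
t²/9 = 125.44 → t² = 1128.96 → t = 33.6.

33.6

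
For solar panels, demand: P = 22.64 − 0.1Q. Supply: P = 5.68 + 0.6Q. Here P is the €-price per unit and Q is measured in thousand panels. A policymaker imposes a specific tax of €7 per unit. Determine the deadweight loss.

€35 thousand

Competitive equilibrium: 22.64 − 0.1Q = 5.68 + 0.6Q → Q* = 24.2286, P* = 20.2171.
With the tax, the buyer price exceeds the seller price by 7: (22.64 − 0.1Q) − (5.68 + 0.6Q) = 7 → Q' = 14.2286.
ΔQ = 24.2286 − 14.2286 = 10; the wedge equals the tax, 7.
The triangle = ½ × 10 × 7 = €35 thousand.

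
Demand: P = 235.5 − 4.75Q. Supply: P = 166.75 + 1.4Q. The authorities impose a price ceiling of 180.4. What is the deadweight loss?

6.28

Competitive equilibrium: 235.5 − 4.75Q = 166.75 + 1.4Q → Q* = 11.1789, P* = 182.4004.
At the ceiling P = 180.4, quantity supplied = (180.4 − 166.75)/1.4 = 9.75.
Willingness to pay at Q' = 9.75: 235.5 − 4.75·9.75 = 189.1875.
ΔQ = 11.1789 − 9.75 = 1.4289; wedge = 189.1875 − 180.4 = 8.7875.
The triangle = ½ × 1.4289 × 8.7875 = 6.28.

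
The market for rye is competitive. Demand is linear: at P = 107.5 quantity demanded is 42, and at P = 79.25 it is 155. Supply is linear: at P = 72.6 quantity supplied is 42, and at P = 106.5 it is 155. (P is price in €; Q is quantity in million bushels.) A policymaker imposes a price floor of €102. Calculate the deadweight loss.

Demand slope = (79.25 − 107.5)/(155 − 42) = −0.25, so P = 118 − 0.25Q.
Supply slope = (106.5 − 72.6)/(155 − 42) = 0.3, so P = 60 + 0.3Q.
Competitive equilibrium: 118 − 0.25Q = 60 + 0.3Q → Q* = 105.4545, P* = 91.6364.
At the floor P = 102, quantity demanded = (118 − 102)/0.25 = 64.
Sellers' marginal cost at Q' = 64: 60 + 0.3·64 = 79.2.
ΔQ = 105.4545 − 64 = 41.4545; wedge = 102 − 79.2 = 22.8.
Deadweight loss = ½ × 41.4545 × 22.8 = €472.58 million.

€472.58 million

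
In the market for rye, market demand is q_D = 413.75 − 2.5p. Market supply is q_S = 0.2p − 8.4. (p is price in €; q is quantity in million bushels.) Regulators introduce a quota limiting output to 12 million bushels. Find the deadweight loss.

€319.05 million

In inverse form: demand p = 165.5 − 0.4q, supply p = 42 + 5q.
Competitive equilibrium: 165.5 − 0.4q = 42 + 5q → q* = 22.8704, p* = 156.3519.
At q = 12: demand price = 165.5 − 0.4·12 = 160.7; supply price = 42 + 5·12 = 102.
Δq = 22.8704 − 12 = 10.8704; wedge = 160.7 − 102 = 58.7.
DWL = ½ × 10.8704 × 58.7 = €319.05 million.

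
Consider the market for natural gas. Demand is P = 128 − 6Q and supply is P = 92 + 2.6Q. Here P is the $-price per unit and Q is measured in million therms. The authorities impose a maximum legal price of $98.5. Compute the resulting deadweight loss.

Competitive equilibrium: 128 − 6Q = 92 + 2.6Q → Q* = 4.186, P* = 102.8837.
At the ceiling P = 98.5, quantity supplied = (98.5 − 92)/2.6 = 2.5.
Willingness to pay at Q' = 2.5: 128 − 6·2.5 = 113.
ΔQ = 4.186 − 2.5 = 1.686; wedge = 113 − 98.5 = 14.5.
The triangle = ½ × 1.686 × 14.5 = $12.22 million.

$12.22 million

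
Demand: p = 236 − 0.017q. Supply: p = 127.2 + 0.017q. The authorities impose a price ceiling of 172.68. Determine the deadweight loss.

Competitive equilibrium: 236 − 0.017q = 127.2 + 0.017q → q* = 3200, p* = 181.6.
At the ceiling p = 172.68, quantity supplied = (172.68 − 127.2)/0.017 = 2675.2941.
Willingness to pay at q' = 2675.2941: 236 − 0.017·2675.2941 = 190.52.
Δq = 3200 − 2675.2941 = 524.7059; wedge = 190.52 − 172.68 = 17.84.
The triangle = ½ × 524.7059 × 17.84 = 4680.38.

4680.38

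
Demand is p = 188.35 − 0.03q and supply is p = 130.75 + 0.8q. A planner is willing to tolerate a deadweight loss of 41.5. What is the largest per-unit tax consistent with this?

Competitive equilibrium: 188.35 − 0.03q = 130.75 + 0.8q → q* = 69.3976, p* = 186.2681.
A tax t gives Δq = t/0.83 and wedge t, so DWL = t²/1.66.
t²/1.66 = 41.5 → t² = 68.89 → t = 8.3.

8.3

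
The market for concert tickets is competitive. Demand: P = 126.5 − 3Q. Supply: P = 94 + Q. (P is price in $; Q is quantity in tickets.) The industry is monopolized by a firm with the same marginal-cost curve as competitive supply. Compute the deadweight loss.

Competitive equilibrium: 126.5 − 3Q = 94 + Q → Q* = 8.125, P* = 102.125.
Marginal revenue: MR = 126.5 − 6Q. Set MR = MC: 126.5 − 6Q = 94 + Q → Q_m = 4.6429.
Price P_m = 126.5 − 3·4.6429 = 112.5713; MC(Q_m) = 94 + 1·4.6429 = 98.6429.
Competitive Q* = 8.125, so ΔQ = 3.4821; wedge = 112.5713 − 98.6429 = 13.9284.
Welfare loss = ½ × 3.4821 × 13.9284 = $24.25.

$24.25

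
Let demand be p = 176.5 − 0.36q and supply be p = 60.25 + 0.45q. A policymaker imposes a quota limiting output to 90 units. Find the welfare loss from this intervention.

1160.01

Competitive equilibrium: 176.5 − 0.36q = 60.25 + 0.45q → q* = 143.5185, p* = 124.8333.
At q = 90: demand price = 176.5 − 0.36·90 = 144.1; supply price = 60.25 + 0.45·90 = 100.75.
Δq = 143.5185 − 90 = 53.5185; wedge = 144.1 − 100.75 = 43.35.
The triangle = ½ × 53.5185 × 43.35 = 1160.01.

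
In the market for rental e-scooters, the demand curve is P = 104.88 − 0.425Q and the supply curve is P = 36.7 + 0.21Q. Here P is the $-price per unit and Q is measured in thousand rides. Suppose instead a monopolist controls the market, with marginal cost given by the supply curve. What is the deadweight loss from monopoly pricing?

$588.41 thousand

Competitive equilibrium: 104.88 − 0.425Q = 36.7 + 0.21Q → Q* = 107.37008, P* = 59.24772.
Marginal revenue: MR = 104.88 − 0.85Q. Set MR = MC: 104.88 − 0.85Q = 36.7 + 0.21Q → Q_m = 64.32075.
Price P_m = 104.88 − 0.425·64.32075 = 77.54368; MC(Q_m) = 36.7 + 0.21·64.32075 = 50.20736.
Competitive Q* = 107.37008, so ΔQ = 43.04933; wedge = 77.54368 − 50.20736 = 27.33632.
The triangle = ½ × 43.04933 × 27.33632 = $588.41 thousand.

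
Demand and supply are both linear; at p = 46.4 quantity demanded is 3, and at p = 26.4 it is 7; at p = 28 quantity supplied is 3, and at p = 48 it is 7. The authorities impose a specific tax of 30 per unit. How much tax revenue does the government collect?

Demand slope = (26.4 − 46.4)/(7 − 3) = −5, so p = 61.4 − 5q.
Supply slope = (48 − 28)/(7 − 3) = 5, so p = 13 + 5q.
Competitive equilibrium: 61.4 − 5q = 13 + 5q → q* = 4.84, p* = 37.2.
With the tax, the buyer price exceeds the seller price by 30: (61.4 − 5q) − (13 + 5q) = 30 → q' = 1.84.
Tax revenue = 30 × 1.84 = 55.20.

55.20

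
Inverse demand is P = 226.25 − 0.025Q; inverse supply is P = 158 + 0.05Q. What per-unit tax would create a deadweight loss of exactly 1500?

Competitive equilibrium: 226.25 − 0.025Q = 158 + 0.05Q → Q* = 910, P* = 203.5.
A tax t gives ΔQ = t/0.075 and wedge t, so DWL = t²/0.15.
t²/0.15 = 1500 → t² = 225 → t = 15.

15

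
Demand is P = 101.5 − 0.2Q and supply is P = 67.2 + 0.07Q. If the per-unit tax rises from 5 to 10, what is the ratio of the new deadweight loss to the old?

4

Competitive equilibrium: 101.5 − 0.2Q = 67.2 + 0.07Q → Q* = 127.037, P* = 76.0926.
For a per-unit tax t: ΔQ = t/0.27, so DWL = ½·t·(t/0.27) = t²/0.54.
At t = 5: DWL = 46.296. At t = 10: DWL = 185.185.
Ratio = (10/5)² = 4.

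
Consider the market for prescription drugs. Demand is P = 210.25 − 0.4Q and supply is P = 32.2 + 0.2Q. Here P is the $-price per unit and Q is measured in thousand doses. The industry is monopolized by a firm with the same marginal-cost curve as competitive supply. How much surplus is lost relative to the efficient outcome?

Competitive equilibrium: 210.25 − 0.4Q = 32.2 + 0.2Q → Q* = 296.75, P* = 91.55.
Marginal revenue: MR = 210.25 − 0.8Q. Set MR = MC: 210.25 − 0.8Q = 32.2 + 0.2Q → Q_m = 178.05.
Price P_m = 210.25 − 0.4·178.05 = 139.03; MC(Q_m) = 32.2 + 0.2·178.05 = 67.81.
Competitive Q* = 296.75, so ΔQ = 118.7; wedge = 139.03 − 67.81 = 71.22.
Welfare loss = ½ × 118.7 × 71.22 = $4226.907 thousand.

$4226.907 thousand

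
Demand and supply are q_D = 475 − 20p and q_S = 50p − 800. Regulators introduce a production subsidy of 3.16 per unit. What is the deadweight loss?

In inverse form: demand p = 23.75 − 0.05q, supply p = 16 + 0.02q.
Competitive equilibrium: 23.75 − 0.05q = 16 + 0.02q → q* = 110.7143, p* = 18.2143.
The subsidy lowers effective supply by 3.16: p = 12.84 + 0.02q.
New quantity: 23.75 − 0.05q = 12.84 + 0.02q → q' = 155.8571.
Overproduction Δq = 155.8571 − 110.7143 = 45.1428; wedge = subsidy = 3.16.
Deadweight loss = ½ × 45.1428 × 3.16 = 71.33.

71.33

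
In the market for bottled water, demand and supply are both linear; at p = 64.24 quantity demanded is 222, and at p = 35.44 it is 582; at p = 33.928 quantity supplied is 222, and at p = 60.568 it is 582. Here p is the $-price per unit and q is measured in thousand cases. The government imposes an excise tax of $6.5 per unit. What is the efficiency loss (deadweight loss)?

Demand slope = (35.44 − 64.24)/(582 − 222) = −0.08, so p = 82 − 0.08q.
Supply slope = (60.568 − 33.928)/(582 − 222) = 0.074, so p = 17.5 + 0.074q.
Competitive equilibrium: 82 − 0.08q = 17.5 + 0.074q → q* = 418.8312, p* = 48.4935.
With the tax, the buyer price exceeds the seller price by 6.5: (82 − 0.08q) − (17.5 + 0.074q) = 6.5 → q' = 376.6234.
Δq = 418.8312 − 376.6234 = 42.2078; the wedge equals the tax, 6.5.
Welfare loss = ½ × 42.2078 × 6.5 = $137.18 thousand.

$137.18 thousand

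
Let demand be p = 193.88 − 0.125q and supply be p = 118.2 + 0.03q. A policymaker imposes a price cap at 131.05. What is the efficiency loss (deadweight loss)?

Competitive equilibrium: 193.88 − 0.125q = 118.2 + 0.03q → q* = 488.2581, p* = 132.8477.
At the ceiling p = 131.05, quantity supplied = (131.05 − 118.2)/0.03 = 428.3333.
Willingness to pay at q' = 428.3333: 193.88 − 0.125·428.3333 = 140.3383.
Δq = 488.2581 − 428.3333 = 59.9248; wedge = 140.3383 − 131.05 = 9.2883.
Deadweight loss = ½ × 59.9248 × 9.2883 = 278.30.

278.30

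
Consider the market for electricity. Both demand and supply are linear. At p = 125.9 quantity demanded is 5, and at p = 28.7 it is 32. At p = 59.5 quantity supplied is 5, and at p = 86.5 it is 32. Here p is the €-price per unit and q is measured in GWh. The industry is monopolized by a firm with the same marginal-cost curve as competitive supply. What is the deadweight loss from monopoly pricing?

Demand slope = (28.7 − 125.9)/(32 − 5) = −3.6, so p = 143.9 − 3.6q.
Supply slope = (86.5 − 59.5)/(32 − 5) = 1, so p = 54.5 + q.
Competitive equilibrium: 143.9 − 3.6q = 54.5 + q → q* = 19.4348, p* = 73.9348.
Marginal revenue: MR = 143.9 − 7.2q. Set MR = MC: 143.9 − 7.2q = 54.5 + q → q_m = 10.9024.
Price p_m = 143.9 − 3.6·10.9024 = 104.6514; MC(q_m) = 54.5 + 1·10.9024 = 65.4024.
Competitive q* = 19.4348, so Δq = 8.5324; wedge = 104.6514 − 65.4024 = 39.249.
Deadweight loss = ½ × 8.5324 × 39.249 = €167.44.

€167.44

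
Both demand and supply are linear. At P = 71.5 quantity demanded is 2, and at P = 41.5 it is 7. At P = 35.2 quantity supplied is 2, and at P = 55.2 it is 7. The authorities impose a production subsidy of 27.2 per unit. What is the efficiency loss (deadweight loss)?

36.992

Demand slope = (41.5 − 71.5)/(7 − 2) = −6, so P = 83.5 − 6Q.
Supply slope = (55.2 − 35.2)/(7 − 2) = 4, so P = 27.2 + 4Q.
Competitive equilibrium: 83.5 − 6Q = 27.2 + 4Q → Q* = 5.63, P* = 49.72.
The subsidy lowers effective supply by 27.2: P = 0 + 4Q.
New quantity: 83.5 − 6Q = 0 + 4Q → Q' = 8.35.
Overproduction ΔQ = 8.35 − 5.63 = 2.72; wedge = subsidy = 27.2.
The triangle = ½ × 2.72 × 27.2 = 36.992.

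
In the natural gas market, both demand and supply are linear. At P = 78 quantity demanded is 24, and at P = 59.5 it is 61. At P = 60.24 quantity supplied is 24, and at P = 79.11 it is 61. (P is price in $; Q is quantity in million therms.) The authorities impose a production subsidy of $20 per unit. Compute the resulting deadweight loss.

Demand slope = (59.5 − 78)/(61 − 24) = −0.5, so P = 90 − 0.5Q.
Supply slope = (79.11 − 60.24)/(61 − 24) = 0.51, so P = 48 + 0.51Q.
Competitive equilibrium: 90 − 0.5Q = 48 + 0.51Q → Q* = 41.5842, P* = 69.2079.
The subsidy lowers effective supply by 20: P = 28 + 0.51Q.
New quantity: 90 − 0.5Q = 28 + 0.51Q → Q' = 61.3861.
Overproduction ΔQ = 61.3861 − 41.5842 = 19.8019; wedge = subsidy = 20.
DWL = ½ × 19.8019 × 20 = $198.02 million.

$198.02 million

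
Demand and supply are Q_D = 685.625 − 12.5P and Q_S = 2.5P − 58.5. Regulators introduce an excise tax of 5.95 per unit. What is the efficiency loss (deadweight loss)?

36.88

In inverse form: demand P = 54.85 − 0.08Q, supply P = 23.4 + 0.4Q.
Competitive equilibrium: 54.85 − 0.08Q = 23.4 + 0.4Q → Q* = 65.5208, P* = 49.6083.
With the tax, the buyer price exceeds the seller price by 5.95: (54.85 − 0.08Q) − (23.4 + 0.4Q) = 5.95 → Q' = 53.125.
ΔQ = 65.5208 − 53.125 = 12.3958; the wedge equals the tax, 5.95.
DWL = ½ × 12.3958 × 5.95 = 36.88.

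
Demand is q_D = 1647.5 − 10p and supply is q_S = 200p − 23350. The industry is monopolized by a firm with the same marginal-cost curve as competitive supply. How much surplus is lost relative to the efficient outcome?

2610.69

In inverse form: demand p = 164.75 − 0.1q, supply p = 116.75 + 0.005q.
Competitive equilibrium: 164.75 − 0.1q = 116.75 + 0.005q → q* = 457.14286, p* = 119.03571.
Marginal revenue: MR = 164.75 − 0.2q. Set MR = MC: 164.75 − 0.2q = 116.75 + 0.005q → q_m = 234.14634.
Price p_m = 164.75 − 0.1·234.14634 = 141.33537; MC(q_m) = 116.75 + 0.005·234.14634 = 117.92073.
Competitive q* = 457.14286, so Δq = 222.99652; wedge = 141.33537 − 117.92073 = 23.41464.
DWL = ½ × 222.99652 × 23.41464 = 2610.69.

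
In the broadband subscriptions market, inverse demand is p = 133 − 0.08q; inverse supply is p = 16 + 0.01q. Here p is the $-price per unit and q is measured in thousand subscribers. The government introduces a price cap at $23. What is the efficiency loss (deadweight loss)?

Competitive equilibrium: 133 − 0.08q = 16 + 0.01q → q* = 1300, p* = 29.
At the ceiling p = 23, quantity supplied = (23 − 16)/0.01 = 700.
Willingness to pay at q' = 700: 133 − 0.08·700 = 77.
Δq = 1300 − 700 = 600; wedge = 77 − 23 = 54.
DWL = ½ × 600 × 54 = $16200 thousand.

$16200 thousand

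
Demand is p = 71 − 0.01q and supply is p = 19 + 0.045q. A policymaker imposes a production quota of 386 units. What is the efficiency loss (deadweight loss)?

8607.21

Competitive equilibrium: 71 − 0.01q = 19 + 0.045q → q* = 945.4545, p* = 61.5455.
At q = 386: demand price = 71 − 0.01·386 = 67.14; supply price = 19 + 0.045·386 = 36.37.
Δq = 945.4545 − 386 = 559.4545; wedge = 67.14 − 36.37 = 30.77.
Deadweight loss = ½ × 559.4545 × 30.77 = 8607.21.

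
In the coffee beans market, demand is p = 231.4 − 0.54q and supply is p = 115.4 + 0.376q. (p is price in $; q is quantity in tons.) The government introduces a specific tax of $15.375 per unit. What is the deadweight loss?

Competitive equilibrium: 231.4 − 0.54q = 115.4 + 0.376q → q* = 126.6376, p* = 163.0157.
With the tax, the buyer price exceeds the seller price by 15.375: (231.4 − 0.54q) − (115.4 + 0.376q) = 15.375 → q' = 109.8526.
Δq = 126.6376 − 109.8526 = 16.785; the wedge equals the tax, 15.375.
Welfare loss = ½ × 16.785 × 15.375 = $129.03.

$129.03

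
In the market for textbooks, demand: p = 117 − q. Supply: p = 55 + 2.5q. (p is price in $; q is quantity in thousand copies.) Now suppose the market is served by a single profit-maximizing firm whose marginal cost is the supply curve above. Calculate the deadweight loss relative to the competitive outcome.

$27.12 thousand

Competitive equilibrium: 117 − q = 55 + 2.5q → q* = 17.7143, p* = 99.2857.
Marginal revenue: MR = 117 − 2q. Set MR = MC: 117 − 2q = 55 + 2.5q → q_m = 13.7778.
Price p_m = 117 − 1·13.7778 = 103.2222; MC(q_m) = 55 + 2.5·13.7778 = 89.4445.
Competitive q* = 17.7143, so Δq = 3.9365; wedge = 103.2222 − 89.4445 = 13.7777.
The triangle = ½ × 3.9365 × 13.7777 = $27.12 thousand.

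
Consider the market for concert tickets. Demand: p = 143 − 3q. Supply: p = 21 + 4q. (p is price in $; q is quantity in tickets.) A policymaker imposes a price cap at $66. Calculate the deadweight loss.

$133.61

Competitive equilibrium: 143 − 3q = 21 + 4q → q* = 17.4286, p* = 90.7143.
At the ceiling p = 66, quantity supplied = (66 − 21)/4 = 11.25.
Willingness to pay at q' = 11.25: 143 − 3·11.25 = 109.25.
Δq = 17.4286 − 11.25 = 6.1786; wedge = 109.25 − 66 = 43.25.
Welfare loss = ½ × 6.1786 × 43.25 = $133.61.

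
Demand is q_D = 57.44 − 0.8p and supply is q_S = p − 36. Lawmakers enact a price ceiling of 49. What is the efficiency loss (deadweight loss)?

9.53

In inverse form: demand p = 71.8 − 1.25q, supply p = 36 + q.
Competitive equilibrium: 71.8 − 1.25q = 36 + q → q* = 15.9111, p* = 51.9111.
At the ceiling p = 49, quantity supplied = (49 − 36)/1 = 13.
Willingness to pay at q' = 13: 71.8 − 1.25·13 = 55.55.
Δq = 15.9111 − 13 = 2.9111; wedge = 55.55 − 49 = 6.55.
The triangle = ½ × 2.9111 × 6.55 = 9.53.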